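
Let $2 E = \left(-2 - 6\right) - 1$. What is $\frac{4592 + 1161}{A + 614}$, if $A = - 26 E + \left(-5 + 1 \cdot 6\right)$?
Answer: $\frac{5753}{732} \approx 7.8593$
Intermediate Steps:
$E = - \frac{9}{2}$ ($E = \frac{\left(-2 - 6\right) - 1}{2} = \frac{-8 - 1}{2} = \frac{1}{2} \left(-9\right) = - \frac{9}{2} \approx -4.5$)
$A = 118$ ($A = \left(-26\right) \left(- \frac{9}{2}\right) + \left(-5 + 1 \cdot 6\right) = 117 + \left(-5 + 6\right) = 117 + 1 = 118$)
$\frac{4592 + 1161}{A + 614} = \frac{4592 + 1161}{118 + 614} = \frac{5753}{732}$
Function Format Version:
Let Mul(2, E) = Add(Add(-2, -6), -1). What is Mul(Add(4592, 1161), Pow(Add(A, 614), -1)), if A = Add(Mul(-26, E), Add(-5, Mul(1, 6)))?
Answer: Rational(5753, 732) ≈ 7.8593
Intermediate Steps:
E = Rational(-9, 2) (E = Mul(Rational(1, 2), Add(Add(-2, -6), -1)) = Mul(Rational(1, 2), Add(-8, -1)) = Mul(Rational(1, 2), -9) = Rational(-9, 2) ≈ -4.5000)
A = 118 (A = Add(Mul(-26, Rational(-9, 2)), Add(-5, Mul(1, 6))) = Add(117, Add(-5, 6)) = Add(117, 1) = 118)
Mul(Add(4592, 1161), Pow(Add(A, 614), -1)) = Mul(Add(4592, 1161), Pow(Add(118, 614), -1)) = Mul(5753, Pow(732, -1)) = Mul(5753, Rational(1, 732)) = Rational(5753, 732)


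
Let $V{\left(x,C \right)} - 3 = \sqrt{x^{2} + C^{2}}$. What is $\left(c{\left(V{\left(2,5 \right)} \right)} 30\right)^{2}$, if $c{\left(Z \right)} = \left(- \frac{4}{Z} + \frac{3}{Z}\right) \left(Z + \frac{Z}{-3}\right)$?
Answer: $400$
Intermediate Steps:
$V{\left(x,C \right)} = 3 + \sqrt{C^{2} + x^{2}}$ ($V{\left(x,C \right)} = 3 + \sqrt{x^{2} + C^{2}} = 3 + \sqrt{C^{2} + x^{2}}$)
$c{\left(Z \right)} = - \frac{2}{3}$ ($c{\left(Z \right)} = - \frac{1}{Z} \left(Z + Z \left(- \frac{1}{3}\right)\right) = - \frac{1}{Z} \left(Z - \frac{Z}{3}\right) = - \frac{1}{Z} \frac{2 Z}{3} = - \frac{2}{3}$)
$\left(c{\left(V{\left(2,5 \right)} \right)} 30\right)^{2} = \left(\left(- \frac{2}{3}\right) 30\right)^{2} = \left(-20\right)^{2} = 400$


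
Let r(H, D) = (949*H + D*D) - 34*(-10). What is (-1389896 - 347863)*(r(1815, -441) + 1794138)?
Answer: -6449508326046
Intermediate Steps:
r(H, D) = 340 + D² + 949*H (r(H, D) = (949*H + D²) + 340 = (D² + 949*H) + 340 = 340 + D² + 949*H)
(-1389896 - 347863)*(r(1815, -441) + 1794138) = (-1389896 - 347863)*((340 + (-441)² + 949*1815) + 1794138) = -1737759*((340 + 194481 + 1722435) + 1794138) = -1737759*(1917256 + 1794138) = -1737759*3711394 = -6449508326046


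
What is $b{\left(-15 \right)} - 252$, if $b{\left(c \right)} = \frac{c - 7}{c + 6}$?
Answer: $- \frac{2246}{9} \approx -249.56$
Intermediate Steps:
$b{\left(c \right)} = \frac{-7 + c}{6 + c}$
$b{\left(-15 \right)} - 252 = \frac{-7 - 15}{6 - 15} - 252 = \frac{1}{-9} \left(-22\right) - 252 = \left(- \frac{1}{9}\right) \left(-22\right) - 252 = \frac{22}{9} - 252 = - \frac{2246}{9}$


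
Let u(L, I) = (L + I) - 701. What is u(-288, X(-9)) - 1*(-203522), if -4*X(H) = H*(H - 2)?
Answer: 810033/4 ≈ 2.0251e+5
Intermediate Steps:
X(H) = -H*(-2 + H)/4 (X(H) = -H*(H - 2)/4 = -H*(-2 + H)/4)
u(L, I) = -701 + I + L (u(L, I) = (I + L) - 701 = -701 + I + L)
u(-288, X(-9)) - 1*(-203522) = (-701 + (1/4)*(-9)*(2 - 1*(-9)) - 288) - 1*(-203522) = (-701 + (1/4)*(-9)*(2 + 9) - 288) + 203522 = (-701 + (1/4)*(-9)*11 - 288) + 203522 = (-701 - 99/4 - 288) + 203522 = -4055/4 + 203522 = 810033/4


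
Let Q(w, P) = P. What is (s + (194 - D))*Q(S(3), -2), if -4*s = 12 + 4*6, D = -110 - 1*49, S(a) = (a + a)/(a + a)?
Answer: -688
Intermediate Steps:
S(a) = 1 (S(a) = (2*a)/((2*a)) = (2*a)*(1/(2*a)) = 1)
D = -159 (D = -110 - 49 = -159)
s = -9 (s = -(12 + 4*6)/4 = -(12 + 24)/4 = -¼*36 = -9)
(s + (194 - D))*Q(S(3), -2) = (-9 + (194 - 1*(-159)))*(-2) = (-9 + (194 + 159))*(-2) = (-9 + 353)*(-2) = 344*(-2) = -688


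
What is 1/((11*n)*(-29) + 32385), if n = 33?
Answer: 1/21858 ≈ 4.5750e-5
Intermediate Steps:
1/((11*n)*(-29) + 32385) = 1/((11*33)*(-29) + 32385) = 1/(363*(-29) + 32385) = 1/(-10527 + 32385) = 1/21858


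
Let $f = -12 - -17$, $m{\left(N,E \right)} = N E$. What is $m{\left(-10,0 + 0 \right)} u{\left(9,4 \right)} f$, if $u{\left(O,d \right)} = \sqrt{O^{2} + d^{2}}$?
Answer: $0$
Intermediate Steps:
$m{\left(N,E \right)} = E N$
$f = 5$ ($f = -12 + 17 = 5$)
$m{\left(-10,0 + 0 \right)} u{\left(9,4 \right)} f = \left(0 + 0\right) \left(-10\right) \sqrt{9^{2} + 4^{2}} \cdot 5 = 0 \left(-10\right) \sqrt{81 + 16} \cdot 5 = 0 \sqrt{97} \cdot 5 = 0 \cdot 5 = 0$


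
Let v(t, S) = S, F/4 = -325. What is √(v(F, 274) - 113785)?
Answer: I*√113511 ≈ 336.91*I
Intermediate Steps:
F = -1300 (F = 4*(-325) = -1300)
√(v(F, 274) - 113785) = √(274 - 113785) = √(-113511) = I*√113511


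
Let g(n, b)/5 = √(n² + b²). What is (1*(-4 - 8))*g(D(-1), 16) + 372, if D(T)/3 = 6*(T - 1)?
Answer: 372 - 240*√97 ≈ -1991.7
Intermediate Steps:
D(T) = -18 + 18*T (D(T) = 3*(6*(T - 1)) = 3*(6*(-1 + T)) = 3*(-6 + 6*T) = -18 + 18*T)
g(n, b) = 5*√(b² + n²) (g(n, b) = 5*√(n² + b²) = 5*√(b² + n²))
(1*(-4 - 8))*g(D(-1), 16) + 372 = (1*(-4 - 8))*(5*√(16² + (-18 + 18*(-1))²)) + 372 = (1*(-12))*(5*√(256 + (-18 - 18)²)) + 372 = -60*√(256 + (-36)²) + 372 = -60*√(256 + 1296) + 372 = -60*√1552 + 372 = -60*4*√97 + 372 = -240*√97 + 372 = 372 - 240*√97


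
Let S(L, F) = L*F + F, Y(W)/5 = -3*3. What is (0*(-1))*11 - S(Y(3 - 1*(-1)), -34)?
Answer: -1496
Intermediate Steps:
Y(W) = -45 (Y(W) = 5*(-3*3) = 5*(-9) = -45)
S(L, F) = F + F*L (S(L, F) = F*L + F = F + F*L)
(0*(-1))*11 - S(Y(3 - 1*(-1)), -34) = (0*(-1))*11 - (-34)*(1 - 45) = 0*11 - (-34)*(-44) = 0 - 1*1496 = 0 - 1496 = -1496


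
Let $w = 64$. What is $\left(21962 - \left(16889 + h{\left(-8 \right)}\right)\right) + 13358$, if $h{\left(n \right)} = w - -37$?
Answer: $18330$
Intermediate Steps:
$h{\left(n \right)} = 101$ ($h{\left(n \right)} = 64 - -37 = 64 + 37 = 101$)
$\left(21962 - \left(16889 + h{\left(-8 \right)}\right)\right) + 13358 = \left(21962 - 16990\right) + 13358 = 4972 + 13358 = 18330$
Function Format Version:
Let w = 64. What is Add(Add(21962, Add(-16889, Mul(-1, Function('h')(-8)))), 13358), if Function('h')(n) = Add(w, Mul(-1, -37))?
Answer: 18330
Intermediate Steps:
Function('h')(n) = 101 (Function('h')(n) = Add(64, Mul(-1, -37)) = Add(64, 37) = 101)
Add(Add(21962, Add(-16889, Mul(-1, Function('h')(-8)))), 13358) = Add(Add(21962, Add(-16889, Mul(-1, 101))), 13358) = Add(Add(21962, Add(-16889, -101)), 13358) = Add(Add(21962, -16990), 13358) = Add(4972, 13358) = 18330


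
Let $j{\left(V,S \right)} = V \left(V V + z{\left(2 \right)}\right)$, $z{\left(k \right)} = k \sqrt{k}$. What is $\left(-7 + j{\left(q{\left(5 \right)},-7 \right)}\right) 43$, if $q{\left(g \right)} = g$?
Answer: $5074 + 430 \sqrt{2} \approx 5682.1$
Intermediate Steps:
$z{\left(k \right)} = k^{\frac{3}{2}}$
$j{\left(V,S \right)} = V \left(V^{2} + 2 \sqrt{2}\right)$ ($j{\left(V,S \right)} = V \left(V V + 2^{\frac{3}{2}}\right) = V \left(V^{2} + 2 \sqrt{2}\right)$)
$\left(-7 + j{\left(q{\left(5 \right)},-7 \right)}\right) 43 = \left(-7 + 5 \left(5^{2} + 2 \sqrt{2}\right)\right) 43 = \left(-7 + 5 \left(25 + 2 \sqrt{2}\right)\right) 43 = \left(-7 + \left(125 + 10 \sqrt{2}\right)\right) 43 = \left(118 + 10 \sqrt{2}\right) 43 = 5074 + 430 \sqrt{2}$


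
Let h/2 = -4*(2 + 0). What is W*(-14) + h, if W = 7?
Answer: -114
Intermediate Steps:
h = -16 (h = 2*(-4*(2 + 0)) = 2*(-4*2) = 2*(-8) = -16)
W*(-14) + h = 7*(-14) - 16 = -98 - 16 = -114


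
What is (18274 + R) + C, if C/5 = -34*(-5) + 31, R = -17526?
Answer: 1753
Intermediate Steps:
C = 1005 (C = 5*(-34*(-5) + 31) = 5*(170 + 31) = 5*201 = 1005)
(18274 + R) + C = (18274 - 17526) + 1005 = 748 + 1005 = 1753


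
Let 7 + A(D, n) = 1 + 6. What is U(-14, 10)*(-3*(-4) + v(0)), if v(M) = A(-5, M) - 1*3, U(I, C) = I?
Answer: -126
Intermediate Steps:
A(D, n) = 0 (A(D, n) = -7 + (1 + 6) = -7 + 7 = 0)
v(M) = -3 (v(M) = 0 - 1*3 = 0 - 3 = -3)
U(-14, 10)*(-3*(-4) + v(0)) = -14*(-3*(-4) - 3) = -14*(12 - 3) = -14*9 = -126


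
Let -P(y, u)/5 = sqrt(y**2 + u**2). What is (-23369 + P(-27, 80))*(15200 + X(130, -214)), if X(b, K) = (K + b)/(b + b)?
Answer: -23088081251/65 - 987979*sqrt(7129)/13 ≈ -3.6162e+8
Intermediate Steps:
P(y, u) = -5*sqrt(u**2 + y**2) (P(y, u) = -5*sqrt(y**2 + u**2) = -5*sqrt(u**2 + y**2))
X(b, K) = (K + b)/(2*b) (X(b, K) = (K + b)/((2*b)) = (K + b)*(1/(2*b)) = (K + b)/(2*b))
(-23369 + P(-27, 80))*(15200 + X(130, -214)) = (-23369 - 5*sqrt(80**2 + (-27)**2))*(15200 + (1/2)*(-214 + 130)/130) = (-23369 - 5*sqrt(6400 + 729))*(15200 + (1/2)*(1/130)*(-84)) = (-23369 - 5*sqrt(7129))*(15200 - 21/65) = (-23369 - 5*sqrt(7129))*(987979/65) = -23088081251/65 - 987979*sqrt(7129)/13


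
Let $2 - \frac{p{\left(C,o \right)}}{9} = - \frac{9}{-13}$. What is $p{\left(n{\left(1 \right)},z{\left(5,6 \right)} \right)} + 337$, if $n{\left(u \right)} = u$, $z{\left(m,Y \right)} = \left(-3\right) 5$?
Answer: $\frac{4534}{13} \approx 348.77$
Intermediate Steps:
$z{\left(m,Y \right)} = -15$
$p{\left(C,o \right)} = \frac{153}{13}$ ($p{\left(C,o \right)} = 18 - 9 \left(- \frac{9}{-13}\right) = 18 - 9 \left(\left(-9\right) \left(- \frac{1}{13}\right)\right) = 18 - \frac{81}{13} = \frac{153}{13}$)
$p{\left(n{\left(1 \right)},z{\left(5,6 \right)} \right)} + 337 = \frac{153}{13} + 337 = \frac{4534}{13}$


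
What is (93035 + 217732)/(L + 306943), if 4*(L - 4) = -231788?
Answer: 103589/83000 ≈ 1.2481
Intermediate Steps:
L = -57943 (L = 4 + (¼)*(-231788) = 4 - 57947 = -57943)
(93035 + 217732)/(L + 306943) = (93035 + 217732)/(-57943 + 306943) = 310767/249000 = 310767*(1/249000) = 103589/83000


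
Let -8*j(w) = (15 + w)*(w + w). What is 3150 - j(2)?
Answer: 6317/2 ≈ 3158.5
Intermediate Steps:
j(w) = -w*(15 + w)/4 (j(w) = -(15 + w)*(w + w)/8 = -(15 + w)*2*w/8 = -w*(15 + w)/4)
3150 - j(2) = 3150 - (-1)*2*(15 + 2)/4 = 3150 - (-1)*2*17/4 = 3150 - 1*(-17/2) = 3150 + 17/2 = 6317/2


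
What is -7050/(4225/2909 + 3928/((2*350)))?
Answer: -1196326250/1198671 ≈ -998.04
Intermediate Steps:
-7050/(4225/2909 + 3928/((2*350))) = -7050/(4225*(1/2909) + 3928/700) = -7050/(4225/2909 + 3928*(1/700)) = -7050/(4225/2909 + 982/175) = -7050/3596013/509075 = -7050*509075/3596013 = -1196326250/1198671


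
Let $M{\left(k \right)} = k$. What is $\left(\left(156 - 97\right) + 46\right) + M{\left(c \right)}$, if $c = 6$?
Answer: $111$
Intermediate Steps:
$\left(\left(156 - 97\right) + 46\right) + M{\left(c \right)} = \left(\left(156 - 97\right) + 46\right) + 6 = \left(59 + 46\right) + 6 = 105 + 6 = 111$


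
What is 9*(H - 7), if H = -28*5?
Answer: -1323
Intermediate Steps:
H = -140
9*(H - 7) = 9*(-140 - 7) = 9*(-147) = -1323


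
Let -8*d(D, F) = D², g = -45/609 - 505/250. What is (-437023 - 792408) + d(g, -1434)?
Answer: -1013272893270009/824180000 ≈ -1.2294e+6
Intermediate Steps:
g = -21253/10150 (g = -45*1/609 - 505*1/250 = -15/203 - 101/50 = -21253/10150 ≈ -2.0939)
d(D, F) = -D²/8
(-437023 - 792408) + d(g, -1434) = (-437023 - 792408) - (-21253/10150)²/8 = -1229431 - ⅛*451690009/103022500 = -1229431 - 451690009/824180000 = -1013272893270009/824180000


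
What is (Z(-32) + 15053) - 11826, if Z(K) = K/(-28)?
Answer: 22597/7 ≈ 3228.1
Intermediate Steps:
Z(K) = -K/28 (Z(K) = K*(-1/28) = -K/28)
(Z(-32) + 15053) - 11826 = (-1/28*(-32) + 15053) - 11826 = (8/7 + 15053) - 11826 = 105379/7 - 11826 = 22597/7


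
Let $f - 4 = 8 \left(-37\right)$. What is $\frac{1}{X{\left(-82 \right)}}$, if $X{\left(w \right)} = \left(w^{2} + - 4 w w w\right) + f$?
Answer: $\frac{1}{2211904} \approx 4.521 \cdot 10^{-7}$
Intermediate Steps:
$f = -292$ ($f = 4 + 8 \left(-37\right) = 4 - 296 = -292$)
$X{\left(w \right)} = -292 + w^{2} - 4 w^{3}$ ($X{\left(w \right)} = \left(w^{2} + - 4 w w w\right) - 292 = \left(w^{2} + - 4 w^{2} w\right) - 292 = \left(w^{2} - 4 w^{3}\right) - 292 = -292 + w^{2} - 4 w^{3}$)
$\frac{1}{X{\left(-82 \right)}} = \frac{1}{-292 + \left(-82\right)^{2} - 4 \left(-82\right)^{3}} = \frac{1}{-292 + 6724 - -2205472} = \frac{1}{-292 + 6724 + 2205472} = \frac{1}{2211904}$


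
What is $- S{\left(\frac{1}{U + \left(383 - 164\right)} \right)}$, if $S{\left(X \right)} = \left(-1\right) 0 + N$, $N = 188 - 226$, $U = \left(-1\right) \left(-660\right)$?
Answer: $38$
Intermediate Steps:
$U = 660$
$N = -38$
$S{\left(X \right)} = -38$ ($S{\left(X \right)} = \left(-1\right) 0 - 38 = 0 - 38 = -38$)
$- S{\left(\frac{1}{U + \left(383 - 164\right)} \right)} = \left(-1\right) \left(-38\right) = 38$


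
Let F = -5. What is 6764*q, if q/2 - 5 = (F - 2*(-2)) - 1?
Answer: 40584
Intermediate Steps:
q = 6 (q = 10 + 2*((-5 - 2*(-2)) - 1) = 10 + 2*((-5 + 4) - 1) = 10 + 2*(-1 - 1) = 10 + 2*(-2) = 10 - 4 = 6)
6764*q = 6764*6 = 40584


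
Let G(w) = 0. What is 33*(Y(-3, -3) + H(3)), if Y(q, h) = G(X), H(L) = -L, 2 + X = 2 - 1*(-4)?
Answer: -99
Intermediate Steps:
X = 4 (X = -2 + (2 - 1*(-4)) = -2 + (2 + 4) = -2 + 6 = 4)
Y(q, h) = 0
33*(Y(-3, -3) + H(3)) = 33*(0 - 1*3) = 33*(0 - 3) = 33*(-3) = -99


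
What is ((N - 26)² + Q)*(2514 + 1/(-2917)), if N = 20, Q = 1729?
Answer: 12943339805/2917 ≈ 4.4372e+6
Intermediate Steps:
((N - 26)² + Q)*(2514 + 1/(-2917)) = ((20 - 26)² + 1729)*(2514 + 1/(-2917)) = ((-6)² + 1729)*(2514 - 1/2917) = (36 + 1729)*(7333337/2917) = 1765*(7333337/2917) = 12943339805/2917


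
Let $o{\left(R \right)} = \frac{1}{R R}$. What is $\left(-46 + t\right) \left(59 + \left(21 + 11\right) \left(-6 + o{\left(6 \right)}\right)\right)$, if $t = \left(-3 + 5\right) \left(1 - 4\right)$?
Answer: $\frac{61828}{9} \approx 6869.8$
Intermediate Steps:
$o{\left(R \right)} = \frac{1}{R^{2}}$
$t = -6$ ($t = 2 \left(1 - 4\right) = 2 \left(-3\right) = -6$)
$\left(-46 + t\right) \left(59 + \left(21 + 11\right) \left(-6 + o{\left(6 \right)}\right)\right) = \left(-46 - 6\right) \left(59 + \left(21 + 11\right) \left(-6 + \frac{1}{36}\right)\right) = - 52 \left(59 + 32 \left(-6 + \frac{1}{36}\right)\right) = - 52 \left(59 + 32 \left(- \frac{215}{36}\right)\right) = - 52 \left(59 - \frac{1720}{9}\right) = \left(-52\right) \left(- \frac{1189}{9}\right) = \frac{61828}{9}$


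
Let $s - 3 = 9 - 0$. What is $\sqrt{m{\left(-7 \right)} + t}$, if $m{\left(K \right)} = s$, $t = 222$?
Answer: $3 \sqrt{26} \approx 15.297$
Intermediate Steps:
$s = 12$ ($s = 3 + \left(9 - 0\right) = 3 + \left(9 + 0\right) = 3 + 9 = 12$)
$m{\left(K \right)} = 12$
$\sqrt{m{\left(-7 \right)} + t} = \sqrt{12 + 222} = \sqrt{234} = 3 \sqrt{26}$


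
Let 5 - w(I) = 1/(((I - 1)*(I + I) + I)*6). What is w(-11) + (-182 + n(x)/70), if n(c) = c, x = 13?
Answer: -4697089/26565 ≈ -176.81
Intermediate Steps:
w(I) = 5 - 1/(6*I + 12*I*(-1 + I)) (w(I) = 5 - 1/(((I - 1)*(I + I) + I)*6) = 5 - 1/(((-1 + I)*(2*I) + I)*6) = 5 - 1/((2*I*(-1 + I) + I)*6) = 5 - 1/((I + 2*I*(-1 + I))*6) = 5 - 1/(6*I + 12*I*(-1 + I)))
w(-11) + (-182 + n(x)/70) = (1/6)*(-1 - 30*(-11) + 60*(-11)**2)/(-11*(-1 + 2*(-11))) + (-182 + 13/70) = (1/6)*(-1/11)*(-1 + 330 + 60*121)/(-1 - 22) + (-182 + 13*(1/70)) = (1/6)*(-1/11)*(-1 + 330 + 7260)/(-23) + (-182 + 13/70) = (1/6)*(-1/11)*(-1/23)*7589 - 12727/70 = 7589/1518 - 12727/70 = -4697089/26565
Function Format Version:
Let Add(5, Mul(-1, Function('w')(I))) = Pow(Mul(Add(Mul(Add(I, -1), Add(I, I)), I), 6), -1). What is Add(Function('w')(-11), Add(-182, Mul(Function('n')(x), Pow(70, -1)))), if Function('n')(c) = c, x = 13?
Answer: Rational(-4697089, 26565) ≈ -176.81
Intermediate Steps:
Function('w')(I) = Add(5, Mul(-1, Pow(Add(Mul(6, I), Mul(12, I, Add(-1, I))), -1))) (Function('w')(I) = Add(5, Mul(-1, Pow(Mul(Add(Mul(Add(I, -1), Add(I, I)), I), 6), -1))) = Add(5, Mul(-1, Pow(Mul(Add(Mul(Add(-1, I), Mul(2, I)), I), 6), -1))) = Add(5, Mul(-1, Pow(Mul(Add(Mul(2, I, Add(-1, I)), I), 6), -1))) = Add(5, Mul(-1, Pow(Mul(Add(I, Mul(2, I, Add(-1, I))), 6), -1))) = Add(5, Mul(-1, Pow(Add(Mul(6, I), Mul(12, I, Add(-1, I))), -1))))
Add(Function('w')(-11), Add(-182, Mul(Function('n')(x), Pow(70, -1)))) = Add(Mul(Rational(1, 6), Pow(-11, -1), Pow(Add(-1, Mul(2, -11)), -1), Add(-1, Mul(-30, -11), Mul(60, Pow(-11, 2)))), Add(-182, Mul(13, Pow(70, -1)))) = Add(Mul(Rational(1, 6), Rational(-1, 11), Pow(Add(-1, -22), -1), Add(-1, 330, Mul(60, 121))), Add(-182, Mul(13, Rational(1, 70)))) = Add(Mul(Rational(1, 6), Rational(-1, 11), Pow(-23, -1), Add(-1, 330, 7260)), Add(-182, Rational(13, 70))) = Add(Mul(Rational(1, 6), Rational(-1, 11), Rational(-1, 23), 7589), Rational(-12727, 70)) = Add(Rational(7589, 1518), Rational(-12727, 70)) = Rational(-4697089, 26565)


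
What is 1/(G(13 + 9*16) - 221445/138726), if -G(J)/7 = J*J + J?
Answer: -2202/382363199 ≈ -5.7589e-6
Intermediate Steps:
G(J) = -7*J - 7*J² (G(J) = -7*(J*J + J) = -7*(J² + J) = -7*(J + J²) = -7*J - 7*J²)
1/(G(13 + 9*16) - 221445/138726) = 1/(-7*(13 + 9*16)*(1 + (13 + 9*16)) - 221445/138726) = 1/(-7*(13 + 144)*(1 + (13 + 144)) - 221445*1/138726) = 1/(-7*157*(1 + 157) - 3515/2202) = 1/(-7*157*158 - 3515/2202) = 1/(-173642 - 3515/2202) = 1/(-382363199/2202) = -2202/382363199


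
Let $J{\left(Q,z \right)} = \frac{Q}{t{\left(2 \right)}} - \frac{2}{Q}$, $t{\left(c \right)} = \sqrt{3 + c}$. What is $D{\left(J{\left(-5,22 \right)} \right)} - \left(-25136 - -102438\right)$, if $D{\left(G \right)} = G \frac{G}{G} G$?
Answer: $- \frac{1932421}{25} - \frac{4 \sqrt{5}}{5} \approx -77299.0$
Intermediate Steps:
$J{\left(Q,z \right)} = - \frac{2}{Q} + \frac{Q \sqrt{5}}{5}$ ($J{\left(Q,z \right)} = \frac{Q}{\sqrt{3 + 2}} - \frac{2}{Q} = \frac{Q}{\sqrt{5}} - \frac{2}{Q} = Q \frac{\sqrt{5}}{5} - \frac{2}{Q} = \frac{Q \sqrt{5}}{5} - \frac{2}{Q} = - \frac{2}{Q} + \frac{Q \sqrt{5}}{5}$)
$D{\left(G \right)} = G^{2}$ ($D{\left(G \right)} = G 1 G = G G = G^{2}$)
$D{\left(J{\left(-5,22 \right)} \right)} - \left(-25136 - -102438\right) = \left(- \frac{2}{-5} + \frac{1}{5} \left(-5\right) \sqrt{5}\right)^{2} - \left(-25136 - -102438\right) = \left(\left(-2\right) \left(- \frac{1}{5}\right) - \sqrt{5}\right)^{2} - \left(-25136 + 102438\right) = \left(\frac{2}{5} - \sqrt{5}\right)^{2} - 77302 = -77302 + \left(\frac{2}{5} - \sqrt{5}\right)^{2}$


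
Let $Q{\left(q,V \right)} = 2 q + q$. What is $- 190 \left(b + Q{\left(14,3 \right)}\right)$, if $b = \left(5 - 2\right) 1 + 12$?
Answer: $-10830$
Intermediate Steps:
$Q{\left(q,V \right)} = 3 q$
$b = 15$ ($b = \left(5 - 2\right) 1 + 12 = 3 \cdot 1 + 12 = 3 + 12 = 15$)
$- 190 \left(b + Q{\left(14,3 \right)}\right) = - 190 \left(15 + 3 \cdot 14\right) = - 190 \left(15 + 42\right) = \left(-190\right) 57 = -10830$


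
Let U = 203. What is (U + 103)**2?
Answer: 93636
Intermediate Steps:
(U + 103)**2 = (203 + 103)**2 = 306**2 = 93636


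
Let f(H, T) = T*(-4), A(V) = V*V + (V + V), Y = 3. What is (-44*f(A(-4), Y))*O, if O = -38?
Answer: -20064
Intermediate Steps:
A(V) = V**2 + 2*V
f(H, T) = -4*T
(-44*f(A(-4), Y))*O = -(-176)*3*(-38) = -44*(-12)*(-38) = 528*(-38) = -20064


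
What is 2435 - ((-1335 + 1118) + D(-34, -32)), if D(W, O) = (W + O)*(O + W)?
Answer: -1704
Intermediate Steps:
D(W, O) = (O + W)² (D(W, O) = (O + W)*(O + W) = (O + W)²)
2435 - ((-1335 + 1118) + D(-34, -32)) = 2435 - ((-1335 + 1118) + (-32 - 34)²) = 2435 - (-217 + (-66)²) = 2435 - (-217 + 4356) = 2435 - 1*4139 = 2435 - 4139 = -1704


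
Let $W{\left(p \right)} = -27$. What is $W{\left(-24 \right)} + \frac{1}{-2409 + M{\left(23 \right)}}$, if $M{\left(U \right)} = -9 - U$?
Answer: $- \frac{65908}{2441} \approx -27.0$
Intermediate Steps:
$W{\left(-24 \right)} + \frac{1}{-2409 + M{\left(23 \right)}} = -27 + \frac{1}{-2409 - 32} = -27 + \frac{1}{-2441} = -27 - \frac{1}{2441} = - \frac{65908}{2441}$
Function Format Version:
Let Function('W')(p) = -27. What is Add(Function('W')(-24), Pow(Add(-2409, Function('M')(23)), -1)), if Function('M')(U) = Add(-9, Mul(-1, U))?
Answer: Rational(-65908, 2441) ≈ -27.000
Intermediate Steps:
Add(Function('W')(-24), Pow(Add(-2409, Function('M')(23)), -1)) = Add(-27, Pow(Add(-2409, Add(-9, Mul(-1, 23))), -1)) = Add(-27, Pow(Add(-2409, Add(-9, -23)), -1)) = Add(-27, Pow(Add(-2409, -32), -1)) = Add(-27, Pow(-2441, -1)) = Add(-27, Rational(-1, 2441)) = Rational(-65908, 2441)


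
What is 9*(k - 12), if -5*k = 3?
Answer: -567/5 ≈ -113.40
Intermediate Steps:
k = -3/5 (k = -1/5*3 = -3/5 ≈ -0.60000)
9*(k - 12) = 9*(-3/5 - 12) = 9*(-63/5) = -567/5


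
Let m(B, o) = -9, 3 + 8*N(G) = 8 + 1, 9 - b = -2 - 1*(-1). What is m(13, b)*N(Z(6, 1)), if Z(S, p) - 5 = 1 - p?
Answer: -27/4 ≈ -6.7500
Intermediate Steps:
b = 10 (b = 9 - (-2 - 1*(-1)) = 9 - (-2 + 1) = 9 - 1*(-1) = 9 + 1 = 10)
Z(S, p) = 6 - p (Z(S, p) = 5 + (1 - p) = 6 - p)
N(G) = 3/4 (N(G) = -3/8 + (8 + 1)/8 = -3/8 + (1/8)*9 = -3/8 + 9/8 = 3/4)
m(13, b)*N(Z(6, 1)) = -9*3/4 = -27/4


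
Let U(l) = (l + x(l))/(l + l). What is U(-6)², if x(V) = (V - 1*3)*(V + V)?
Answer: 289/4 ≈ 72.250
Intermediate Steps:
x(V) = 2*V*(-3 + V) (x(V) = (V - 3)*(2*V) = (-3 + V)*(2*V) = 2*V*(-3 + V))
U(l) = (l + 2*l*(-3 + l))/(2*l) (U(l) = (l + 2*l*(-3 + l))/(l + l) = (l + 2*l*(-3 + l))/((2*l)) = (l + 2*l*(-3 + l))*(1/(2*l)) = (l + 2*l*(-3 + l))/(2*l))
U(-6)² = (-5/2 - 6)² = (-17/2)² = 289/4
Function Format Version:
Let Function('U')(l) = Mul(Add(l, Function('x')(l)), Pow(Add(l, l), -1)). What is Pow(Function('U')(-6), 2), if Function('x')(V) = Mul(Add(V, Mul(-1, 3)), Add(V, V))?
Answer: Rational(289, 4) ≈ 72.250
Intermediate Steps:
Function('x')(V) = Mul(2, V, Add(-3, V)) (Function('x')(V) = Mul(Add(V, -3), Mul(2, V)) = Mul(Add(-3, V), Mul(2, V)) = Mul(2, V, Add(-3, V)))
Function('U')(l) = Mul(Rational(1, 2), Pow(l, -1), Add(l, Mul(2, l, Add(-3, l)))) (Function('U')(l) = Mul(Add(l, Mul(2, l, Add(-3, l))), Pow(Add(l, l), -1)) = Mul(Add(l, Mul(2, l, Add(-3, l))), Pow(Mul(2, l), -1)) = Mul(Add(l, Mul(2, l, Add(-3, l))), Mul(Rational(1, 2), Pow(l, -1))) = Mul(Rational(1, 2), Pow(l, -1), Add(l, Mul(2, l, Add(-3, l)))))
Pow(Function('U')(-6), 2) = Pow(Add(Rational(-5, 2), -6), 2) = Pow(Rational(-17, 2), 2) = Rational(289, 4)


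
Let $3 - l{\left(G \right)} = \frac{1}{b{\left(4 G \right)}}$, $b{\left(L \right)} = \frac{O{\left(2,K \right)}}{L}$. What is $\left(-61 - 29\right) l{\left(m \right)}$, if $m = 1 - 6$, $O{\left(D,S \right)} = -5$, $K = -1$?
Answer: $90$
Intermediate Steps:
$m = -5$
$b{\left(L \right)} = - \frac{5}{L}$
$l{\left(G \right)} = 3 + \frac{4 G}{5}$ ($l{\left(G \right)} = 3 - \frac{1}{\left(-5\right) \frac{1}{4 G}} = 3 - \frac{1}{\left(- \frac{5}{4}\right) \frac{1}{G}} = 3 - - \frac{4 G}{5} = 3 + \frac{4 G}{5}$)
$\left(-61 - 29\right) l{\left(m \right)} = \left(-61 - 29\right) \left(3 + \frac{4}{5} \left(-5\right)\right) = - 90 \left(3 - 4\right) = \left(-90\right) \left(-1\right) = 90$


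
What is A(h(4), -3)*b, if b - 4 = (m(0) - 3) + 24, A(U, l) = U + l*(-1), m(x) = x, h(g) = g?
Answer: 175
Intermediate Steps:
A(U, l) = U - l
b = 25 (b = 4 + ((0 - 3) + 24) = 4 + (-3 + 24) = 4 + 21 = 25)
A(h(4), -3)*b = (4 - 1*(-3))*25 = (4 + 3)*25 = 7*25 = 175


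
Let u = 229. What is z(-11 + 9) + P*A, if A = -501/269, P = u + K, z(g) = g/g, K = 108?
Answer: -168568/269 ≈ -626.65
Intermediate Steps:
z(g) = 1
P = 337 (P = 229 + 108 = 337)
A = -501/269 (A = -501*1/269 = -501/269 ≈ -1.8625)
z(-11 + 9) + P*A = 1 + 337*(-501/269) = 1 - 168837/269 = -168568/269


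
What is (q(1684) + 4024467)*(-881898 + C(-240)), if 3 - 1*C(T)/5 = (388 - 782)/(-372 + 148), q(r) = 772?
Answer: -397580427504559/112 ≈ -3.5498e+12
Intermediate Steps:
C(T) = 695/112 (C(T) = 15 - 5*(388 - 782)/(-372 + 148) = 15 - (-1970)/(-224) = 15 - (-1970)*(-1)/224 = 15 - 5*197/112 = 15 - 985/112 = 695/112)
(q(1684) + 4024467)*(-881898 + C(-240)) = (772 + 4024467)*(-881898 + 695/112) = 4025239*(-98771881/112) = -397580427504559/112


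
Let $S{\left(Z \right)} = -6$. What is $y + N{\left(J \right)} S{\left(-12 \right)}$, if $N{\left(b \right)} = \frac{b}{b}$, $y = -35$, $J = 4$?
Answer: $-41$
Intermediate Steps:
$N{\left(b \right)} = 1$
$y + N{\left(J \right)} S{\left(-12 \right)} = -35 + 1 \left(-6\right) = -35 - 6 = -41$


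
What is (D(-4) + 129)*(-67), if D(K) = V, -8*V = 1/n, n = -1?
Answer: -69211/8 ≈ -8651.4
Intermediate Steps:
V = 1/8 (V = -1/8/(-1) = -1/8*(-1) = 1/8 ≈ 0.12500)
D(K) = 1/8
(D(-4) + 129)*(-67) = (1/8 + 129)*(-67) = (1033/8)*(-67) = -69211/8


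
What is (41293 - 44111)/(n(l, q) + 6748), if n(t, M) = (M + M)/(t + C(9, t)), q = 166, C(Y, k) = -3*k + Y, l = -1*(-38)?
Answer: -94403/225892 ≈ -0.41791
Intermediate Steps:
l = 38
C(Y, k) = Y - 3*k
n(t, M) = 2*M/(9 - 2*t) (n(t, M) = (M + M)/(t + (9 - 3*t)) = (2*M)/(9 - 2*t) = 2*M/(9 - 2*t))
(41293 - 44111)/(n(l, q) + 6748) = (41293 - 44111)/(-2*166/(-9 + 2*38) + 6748) = -2818/(-2*166/(-9 + 76) + 6748) = -2818/(-2*166/67 + 6748) = -2818/(-2*166*1/67 + 6748) = -2818/(-332/67 + 6748) = -2818/451784/67 = -2818*67/451784 = -94403/225892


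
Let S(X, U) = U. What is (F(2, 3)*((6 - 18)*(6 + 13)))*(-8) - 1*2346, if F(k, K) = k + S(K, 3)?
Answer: 6774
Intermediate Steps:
F(k, K) = 3 + k (F(k, K) = k + 3 = 3 + k)
(F(2, 3)*((6 - 18)*(6 + 13)))*(-8) - 1*2346 = ((3 + 2)*((6 - 18)*(6 + 13)))*(-8) - 1*2346 = (5*(-12*19))*(-8) - 2346 = (5*(-228))*(-8) - 2346 = -1140*(-8) - 2346 = 9120 - 2346 = 6774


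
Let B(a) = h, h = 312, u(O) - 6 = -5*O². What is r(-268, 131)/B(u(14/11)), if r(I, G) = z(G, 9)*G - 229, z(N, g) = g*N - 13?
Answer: 50839/104 ≈ 488.84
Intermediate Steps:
z(N, g) = -13 + N*g (z(N, g) = N*g - 13 = -13 + N*g)
u(O) = 6 - 5*O²
B(a) = 312
r(I, G) = -229 + G*(-13 + 9*G) (r(I, G) = (-13 + G*9)*G - 229 = (-13 + 9*G)*G - 229 = G*(-13 + 9*G) - 229 = -229 + G*(-13 + 9*G))
r(-268, 131)/B(u(14/11)) = (-229 + 131*(-13 + 9*131))/312 = (-229 + 131*(-13 + 1179))*(1/312) = (-229 + 131*1166)*(1/312) = (-229 + 152746)*(1/312) = 152517*(1/312) = 50839/104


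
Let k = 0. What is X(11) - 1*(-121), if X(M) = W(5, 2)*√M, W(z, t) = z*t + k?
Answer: 121 + 10*√11 ≈ 154.17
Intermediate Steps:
W(z, t) = t*z (W(z, t) = z*t + 0 = t*z + 0 = t*z)
X(M) = 10*√M (X(M) = (2*5)*√M = 10*√M)
X(11) - 1*(-121) = 10*√11 - 1*(-121) = 10*√11 + 121 = 121 + 10*√11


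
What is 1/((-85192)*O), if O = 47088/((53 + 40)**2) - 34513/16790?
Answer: -350765/101264187524 ≈ -3.4639e-6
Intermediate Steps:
O = 54678287/16135190 (O = 47088/(93**2) - 34513*1/16790 = 47088/8649 - 34513/16790 = 47088*(1/8649) - 34513/16790 = 5232/961 - 34513/16790 = 54678287/16135190 ≈ 3.3888)
1/((-85192)*O) = 1/((-85192)*(54678287/16135190)) = -1/85192*16135190/54678287 = -350765/101264187524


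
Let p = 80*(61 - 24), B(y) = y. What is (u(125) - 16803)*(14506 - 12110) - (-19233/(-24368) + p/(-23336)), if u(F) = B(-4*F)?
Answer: -2946894196957029/71081456 ≈ -4.1458e+7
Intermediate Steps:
u(F) = -4*F
p = 2960 (p = 80*37 = 2960)
(u(125) - 16803)*(14506 - 12110) - (-19233/(-24368) + p/(-23336)) = (-4*125 - 16803)*(14506 - 12110) - (-19233/(-24368) + 2960/(-23336)) = (-500 - 16803)*2396 - (-19233*(-1/24368) + 2960*(-1/23336)) = -17303*2396 - (19233/24368 - 370/2917) = -41457988 - 1*47086501/71081456 = -41457988 - 47086501/71081456 = -2946894196957029/71081456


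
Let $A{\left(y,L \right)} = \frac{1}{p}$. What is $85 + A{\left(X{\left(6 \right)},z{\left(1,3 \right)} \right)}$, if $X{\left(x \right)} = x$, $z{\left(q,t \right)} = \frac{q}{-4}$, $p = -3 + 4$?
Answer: $86$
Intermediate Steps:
$p = 1$
$z{\left(q,t \right)} = - \frac{q}{4}$ ($z{\left(q,t \right)} = q \left(- \frac{1}{4}\right) = - \frac{q}{4}$)
$A{\left(y,L \right)} = 1$ ($A{\left(y,L \right)} = 1^{-1} = 1$)
$85 + A{\left(X{\left(6 \right)},z{\left(1,3 \right)} \right)} = 85 + 1 = 86$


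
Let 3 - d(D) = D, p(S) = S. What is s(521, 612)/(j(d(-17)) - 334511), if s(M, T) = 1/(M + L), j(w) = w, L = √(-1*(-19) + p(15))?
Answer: -521/90783198837 + √34/90783198837 ≈ -5.6747e-9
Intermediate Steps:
d(D) = 3 - D
L = √34 (L = √(-1*(-19) + 15) = √(19 + 15) = √34 ≈ 5.8309)
s(M, T) = 1/(M + √34)
s(521, 612)/(j(d(-17)) - 334511) = 1/((521 + √34)*((3 - 1*(-17)) - 334511)) = 1/((521 + √34)*((3 + 17) - 334511)) = 1/((521 + √34)*(20 - 334511)) = 1/((521 + √34)*(-334491)) = -1/334491/(521 + √34) = -1/(334491*(521 + √34))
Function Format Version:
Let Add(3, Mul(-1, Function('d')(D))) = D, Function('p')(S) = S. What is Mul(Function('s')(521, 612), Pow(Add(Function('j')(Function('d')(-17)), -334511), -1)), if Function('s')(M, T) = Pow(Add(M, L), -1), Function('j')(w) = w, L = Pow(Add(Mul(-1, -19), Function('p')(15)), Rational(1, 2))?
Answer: Add(Rational(-521, 90783198837), Mul(Rational(1, 90783198837), Pow(34, Rational(1, 2)))) ≈ -5.6747e-9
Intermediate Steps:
Function('d')(D) = Add(3, Mul(-1, D))
L = Pow(34, Rational(1, 2)) (L = Pow(Add(Mul(-1, -19), 15), Rational(1, 2)) = Pow(Add(19, 15), Rational(1, 2)) = Pow(34, Rational(1, 2)) ≈ 5.8309)
Function('s')(M, T) = Pow(Add(M, Pow(34, Rational(1, 2))), -1)
Mul(Function('s')(521, 612), Pow(Add(Function('j')(Function('d')(-17)), -334511), -1)) = Mul(Pow(Add(521, Pow(34, Rational(1, 2))), -1), Pow(Add(Add(3, Mul(-1, -17)), -334511), -1)) = Mul(Pow(Add(521, Pow(34, Rational(1, 2))), -1), Pow(Add(Add(3, 17), -334511), -1)) = Mul(Pow(Add(521, Pow(34, Rational(1, 2))), -1), Pow(Add(20, -334511), -1)) = Mul(Pow(Add(521, Pow(34, Rational(1, 2))), -1), Pow(-334491, -1)) = Mul(Pow(Add(521, Pow(34, Rational(1, 2))), -1), Rational(-1, 334491)) = Mul(Rational(-1, 334491), Pow(Add(521, Pow(34, Rational(1, 2))), -1))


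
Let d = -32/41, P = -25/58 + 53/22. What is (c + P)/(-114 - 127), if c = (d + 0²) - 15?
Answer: 180522/3152039 ≈ 0.057271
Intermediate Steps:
P = 631/319 (P = -25*1/58 + 53*(1/22) = -25/58 + 53/22 = 631/319 ≈ 1.9781)
d = -32/41 (d = -32*1/41 = -32/41 ≈ -0.78049)
c = -647/41 (c = (-32/41 + 0²) - 15 = (-32/41 + 0) - 15 = -32/41 - 15 = -647/41 ≈ -15.780)
(c + P)/(-114 - 127) = (-647/41 + 631/319)/(-114 - 127) = -180522/13079/(-241) = -1/241*(-180522/13079) = 180522/3152039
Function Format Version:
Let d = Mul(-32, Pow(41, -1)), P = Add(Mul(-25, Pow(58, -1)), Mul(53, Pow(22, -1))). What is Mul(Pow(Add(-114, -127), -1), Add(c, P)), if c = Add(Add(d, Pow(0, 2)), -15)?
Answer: Rational(180522, 3152039) ≈ 0.057271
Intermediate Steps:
P = Rational(631, 319) (P = Add(Mul(-25, Rational(1, 58)), Mul(53, Rational(1, 22))) = Add(Rational(-25, 58), Rational(53, 22)) = Rational(631, 319) ≈ 1.9781)
d = Rational(-32, 41) (d = Mul(-32, Rational(1, 41)) = Rational(-32, 41) ≈ -0.78049)
c = Rational(-647, 41) (c = Add(Add(Rational(-32, 41), Pow(0, 2)), -15) = Add(Add(Rational(-32, 41), 0), -15) = Add(Rational(-32, 41), -15) = Rational(-647, 41) ≈ -15.780)
Mul(Pow(Add(-114, -127), -1), Add(c, P)) = Mul(Pow(Add(-114, -127), -1), Add(Rational(-647, 41), Rational(631, 319))) = Mul(Pow(-241, -1), Rational(-180522, 13079)) = Mul(Rational(-1, 241), Rational(-180522, 13079)) = Rational(180522, 3152039)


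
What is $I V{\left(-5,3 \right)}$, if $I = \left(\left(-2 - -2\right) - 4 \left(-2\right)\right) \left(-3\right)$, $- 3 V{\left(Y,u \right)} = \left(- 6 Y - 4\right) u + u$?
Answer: $648$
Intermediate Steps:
$V{\left(Y,u \right)} = - \frac{u}{3} - \frac{u \left(-4 - 6 Y\right)}{3}$ ($V{\left(Y,u \right)} = - \frac{\left(- 6 Y - 4\right) u + u}{3} = - \frac{\left(-4 - 6 Y\right) u + u}{3} = - \frac{u \left(-4 - 6 Y\right) + u}{3} = - \frac{u + u \left(-4 - 6 Y\right)}{3} = - \frac{u}{3} - \frac{u \left(-4 - 6 Y\right)}{3}$)
$I = -24$ ($I = \left(\left(-2 + 2\right) - -8\right) \left(-3\right) = \left(0 + 8\right) \left(-3\right) = 8 \left(-3\right) = -24$)
$I V{\left(-5,3 \right)} = - 24 \cdot 3 \left(1 + 2 \left(-5\right)\right) = - 24 \cdot 3 \left(1 - 10\right) = - 24 \cdot 3 \left(-9\right) = \left(-24\right) \left(-27\right) = 648$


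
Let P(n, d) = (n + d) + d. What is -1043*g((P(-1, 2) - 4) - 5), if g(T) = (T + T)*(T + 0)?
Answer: -75096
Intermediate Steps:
P(n, d) = n + 2*d (P(n, d) = (d + n) + d = n + 2*d)
g(T) = 2*T**2 (g(T) = (2*T)*T = 2*T**2)
-1043*g((P(-1, 2) - 4) - 5) = -2086*(((-1 + 2*2) - 4) - 5)**2 = -2086*(((-1 + 4) - 4) - 5)**2 = -2086*((3 - 4) - 5)**2 = -2086*(-1 - 5)**2 = -2086*(-6)**2 = -2086*36 = -1043*72 = -75096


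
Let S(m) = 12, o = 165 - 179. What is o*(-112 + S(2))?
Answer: 1400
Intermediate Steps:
o = -14
o*(-112 + S(2)) = -14*(-112 + 12) = -14*(-100) = 1400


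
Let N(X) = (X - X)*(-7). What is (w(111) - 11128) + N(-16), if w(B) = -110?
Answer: -11238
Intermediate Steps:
N(X) = 0 (N(X) = 0*(-7) = 0)
(w(111) - 11128) + N(-16) = (-110 - 11128) + 0 = -11238 + 0 = -11238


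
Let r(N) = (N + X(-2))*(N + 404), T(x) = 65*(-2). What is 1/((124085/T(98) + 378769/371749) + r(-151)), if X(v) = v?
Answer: -743498/29488975385 ≈ -2.5213e-5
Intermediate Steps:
T(x) = -130
r(N) = (-2 + N)*(404 + N) (r(N) = (N - 2)*(N + 404) = (-2 + N)*(404 + N))
1/((124085/T(98) + 378769/371749) + r(-151)) = 1/((124085/(-130) + 378769/371749) + (-808 + (-151)² + 402*(-151))) = 1/((124085*(-1/130) + 378769*(1/371749)) + (-808 + 22801 - 60702)) = 1/((-1909/2 + 378769/371749) - 38709) = 1/(-708911303/743498 - 38709) = 1/(-29488975385/743498) = -743498/29488975385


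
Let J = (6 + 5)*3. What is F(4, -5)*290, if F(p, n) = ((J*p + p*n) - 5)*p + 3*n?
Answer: 119770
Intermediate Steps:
J = 33 (J = 11*3 = 33)
F(p, n) = 3*n + p*(-5 + 33*p + n*p) (F(p, n) = ((33*p + p*n) - 5)*p + 3*n = ((33*p + n*p) - 5)*p + 3*n = (-5 + 33*p + n*p)*p + 3*n = p*(-5 + 33*p + n*p) + 3*n = 3*n + p*(-5 + 33*p + n*p))
F(4, -5)*290 = (-5*4 + 3*(-5) + 33*4² - 5*4²)*290 = (-20 - 15 + 33*16 - 5*16)*290 = (-20 - 15 + 528 - 80)*290 = 413*290 = 119770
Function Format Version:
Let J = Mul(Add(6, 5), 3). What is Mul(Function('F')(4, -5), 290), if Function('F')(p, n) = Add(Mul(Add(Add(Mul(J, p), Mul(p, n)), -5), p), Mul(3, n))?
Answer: 119770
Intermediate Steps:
J = 33 (J = Mul(11, 3) = 33)
Function('F')(p, n) = Add(Mul(3, n), Mul(p, Add(-5, Mul(33, p), Mul(n, p)))) (Function('F')(p, n) = Add(Mul(Add(Add(Mul(33, p), Mul(p, n)), -5), p), Mul(3, n)) = Add(Mul(Add(Add(Mul(33, p), Mul(n, p)), -5), p), Mul(3, n)) = Add(Mul(Add(-5, Mul(33, p), Mul(n, p)), p), Mul(3, n)) = Add(Mul(p, Add(-5, Mul(33, p), Mul(n, p))), Mul(3, n)) = Add(Mul(3, n), Mul(p, Add(-5, Mul(33, p), Mul(n, p)))))
Mul(Function('F')(4, -5), 290) = Mul(Add(Mul(-5, 4), Mul(3, -5), Mul(33, Pow(4, 2)), Mul(-5, Pow(4, 2))), 290) = Mul(Add(-20, -15, Mul(33, 16), Mul(-5, 16)), 290) = Mul(Add(-20, -15, 528, -80), 290) = Mul(413, 290) = 119770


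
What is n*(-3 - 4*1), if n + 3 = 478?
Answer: -3325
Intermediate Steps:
n = 475 (n = -3 + 478 = 475)
n*(-3 - 4*1) = 475*(-3 - 4*1) = 475*(-3 - 4) = 475*(-7) = -3325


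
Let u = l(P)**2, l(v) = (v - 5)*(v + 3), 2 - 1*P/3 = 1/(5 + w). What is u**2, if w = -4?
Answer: 20736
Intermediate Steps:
P = 3 (P = 6 - 3/(5 - 4) = 6 - 3/1 = 6 - 3*1 = 6 - 3 = 3)
l(v) = (-5 + v)*(3 + v)
u = 144 (u = (-15 + 3**2 - 2*3)**2 = (-15 + 9 - 6)**2 = (-12)**2 = 144)
u**2 = 144**2 = 20736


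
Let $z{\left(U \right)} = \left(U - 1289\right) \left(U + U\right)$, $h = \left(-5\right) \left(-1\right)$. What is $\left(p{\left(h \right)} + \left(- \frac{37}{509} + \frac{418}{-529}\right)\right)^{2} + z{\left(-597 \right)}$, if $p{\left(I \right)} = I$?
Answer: $\frac{163266177501262864}{72501486121} \approx 2.2519 \cdot 10^{6}$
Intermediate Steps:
$h = 5$
$z{\left(U \right)} = 2 U \left(-1289 + U\right)$ ($z{\left(U \right)} = \left(-1289 + U\right) 2 U = 2 U \left(-1289 + U\right)$)
$\left(p{\left(h \right)} + \left(- \frac{37}{509} + \frac{418}{-529}\right)\right)^{2} + z{\left(-597 \right)} = \left(5 + \left(- \frac{37}{509} + \frac{418}{-529}\right)\right)^{2} + 2 \left(-597\right) \left(-1289 - 597\right) = \left(5 + \left(\left(-37\right) \frac{1}{509} + 418 \left(- \frac{1}{529}\right)\right)\right)^{2} + 2 \left(-597\right) \left(-1886\right) = \left(5 - \frac{232335}{269261}\right)^{2} + 2251884 = \left(\frac{1113970}{269261}\right)^{2} + 2251884 = \frac{1240929160900}{72501486121} + 2251884 = \frac{163266177501262864}{72501486121}$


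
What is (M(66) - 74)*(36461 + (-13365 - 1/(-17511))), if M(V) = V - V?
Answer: -29928120218/17511 ≈ -1.7091e+6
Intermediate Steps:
M(V) = 0
(M(66) - 74)*(36461 + (-13365 - 1/(-17511))) = (0 - 74)*(36461 + (-13365 - 1/(-17511))) = -74*(36461 + (-13365 - 1*(-1/17511))) = -74*(36461 + (-13365 + 1/17511)) = -74*(36461 - 234034514/17511) = -74*404434057/17511 = -29928120218/17511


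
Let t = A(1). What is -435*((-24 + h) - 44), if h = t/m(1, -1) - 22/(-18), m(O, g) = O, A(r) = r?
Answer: 85840/3 ≈ 28613.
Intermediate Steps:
t = 1
h = 20/9 (h = 1/1 - 22/(-18) = 1*1 - 22*(-1/18) = 1 + 11/9 = 20/9 ≈ 2.2222)
-435*((-24 + h) - 44) = -435*((-24 + 20/9) - 44) = -435*(-196/9 - 44) = -435*(-592/9) = 85840/3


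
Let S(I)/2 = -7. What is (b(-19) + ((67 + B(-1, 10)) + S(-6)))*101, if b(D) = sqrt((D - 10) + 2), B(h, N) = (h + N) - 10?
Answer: 5252 + 303*I*sqrt(3) ≈ 5252.0 + 524.81*I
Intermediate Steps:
S(I) = -14 (S(I) = 2*(-7) = -14)
B(h, N) = -10 + N + h (B(h, N) = (N + h) - 10 = -10 + N + h)
b(D) = sqrt(-8 + D) (b(D) = sqrt((-10 + D) + 2) = sqrt(-8 + D))
(b(-19) + ((67 + B(-1, 10)) + S(-6)))*101 = (sqrt(-8 - 19) + ((67 + (-10 + 10 - 1)) - 14))*101 = (sqrt(-27) + ((67 - 1) - 14))*101 = (3*I*sqrt(3) + (66 - 14))*101 = (3*I*sqrt(3) + 52)*101 = (52 + 3*I*sqrt(3))*101 = 5252 + 303*I*sqrt(3)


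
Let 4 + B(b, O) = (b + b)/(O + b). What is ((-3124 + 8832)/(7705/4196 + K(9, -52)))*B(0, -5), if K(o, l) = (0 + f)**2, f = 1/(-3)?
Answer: -862227648/73541 ≈ -11724.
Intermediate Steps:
f = -1/3 ≈ -0.33333
K(o, l) = 1/9 (K(o, l) = (0 - 1/3)**2 = (-1/3)**2 = 1/9)
B(b, O) = -4 + 2*b/(O + b) (B(b, O) = -4 + (b + b)/(O + b) = -4 + (2*b)/(O + b) = -4 + 2*b/(O + b))
((-3124 + 8832)/(7705/4196 + K(9, -52)))*B(0, -5) = ((-3124 + 8832)/(7705/4196 + 1/9))*(2*(-1*0 - 2*(-5))/(-5 + 0)) = (5708/(7705*(1/4196) + 1/9))*(2*(0 + 10)/(-5)) = (5708/(7705/4196 + 1/9))*(2*(-1/5)*10) = (5708/(73541/37764))*(-4) = (5708*(37764/73541))*(-4) = (215556912/73541)*(-4) = -862227648/73541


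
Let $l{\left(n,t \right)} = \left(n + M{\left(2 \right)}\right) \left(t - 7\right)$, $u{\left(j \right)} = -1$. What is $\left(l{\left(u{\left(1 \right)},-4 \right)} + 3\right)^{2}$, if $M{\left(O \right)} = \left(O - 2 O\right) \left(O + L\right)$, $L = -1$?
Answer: $1296$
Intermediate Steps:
$M{\left(O \right)} = - O \left(-1 + O\right)$ ($M{\left(O \right)} = \left(O - 2 O\right) \left(O - 1\right) = - O \left(-1 + O\right)$)
$l{\left(n,t \right)} = \left(-7 + t\right) \left(-2 + n\right)$ ($l{\left(n,t \right)} = \left(n + 2 \left(1 - 2\right)\right) \left(t - 7\right) = \left(n + 2 \left(1 - 2\right)\right) \left(-7 + t\right) = \left(n + 2 \left(-1\right)\right) \left(-7 + t\right) = \left(n - 2\right) \left(-7 + t\right) = \left(-2 + n\right) \left(-7 + t\right) = \left(-7 + t\right) \left(-2 + n\right)$)
$\left(l{\left(u{\left(1 \right)},-4 \right)} + 3\right)^{2} = \left(\left(14 - -7 - -8 - -4\right) + 3\right)^{2} = \left(\left(14 + 7 + 8 + 4\right) + 3\right)^{2} = \left(33 + 3\right)^{2} = 36^{2} = 1296$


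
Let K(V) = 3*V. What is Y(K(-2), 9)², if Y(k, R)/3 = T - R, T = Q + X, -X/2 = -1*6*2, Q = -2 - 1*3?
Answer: 900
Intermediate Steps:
Q = -5 (Q = -2 - 3 = -5)
X = 24 (X = -2*(-1*6)*2 = -(-12)*2 = -2*(-12) = 24)
T = 19 (T = -5 + 24 = 19)
Y(k, R) = 57 - 3*R (Y(k, R) = 3*(19 - R) = 57 - 3*R)
Y(K(-2), 9)² = (57 - 3*9)² = (57 - 27)² = 30² = 900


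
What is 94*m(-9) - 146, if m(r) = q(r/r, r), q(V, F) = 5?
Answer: 324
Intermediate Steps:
m(r) = 5
94*m(-9) - 146 = 94*5 - 146 = 470 - 146 = 324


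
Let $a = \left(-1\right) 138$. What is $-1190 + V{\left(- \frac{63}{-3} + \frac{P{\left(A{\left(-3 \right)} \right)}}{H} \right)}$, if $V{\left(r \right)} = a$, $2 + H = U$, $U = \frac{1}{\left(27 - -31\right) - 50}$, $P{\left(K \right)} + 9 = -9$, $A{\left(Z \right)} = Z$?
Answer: $-1328$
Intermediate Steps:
$P{\left(K \right)} = -18$ ($P{\left(K \right)} = -9 - 9 = -18$)
$a = -138$
$U = \frac{1}{8}$ ($U = \frac{1}{\left(27 + 31\right) - 50} = \frac{1}{58 - 50} = \frac{1}{8} \approx 0.125$)
$H = - \frac{15}{8}$ ($H = -2 + \frac{1}{8} = - \frac{15}{8} \approx -1.875$)
$V{\left(r \right)} = -138$
$-1190 + V{\left(- \frac{63}{-3} + \frac{P{\left(A{\left(-3 \right)} \right)}}{H} \right)} = -1190 - 138 = -1328$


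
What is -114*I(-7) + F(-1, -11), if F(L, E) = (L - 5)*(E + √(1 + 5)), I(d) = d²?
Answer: -5520 - 6*√6 ≈ -5534.7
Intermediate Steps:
F(L, E) = (-5 + L)*(E + √6)
-114*I(-7) + F(-1, -11) = -114*(-7)² + (-5*(-11) - 5*√6 - 11*(-1) - √6) = -114*49 + (55 - 5*√6 + 11 - √6) = -5586 + (66 - 6*√6) = -5520 - 6*√6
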